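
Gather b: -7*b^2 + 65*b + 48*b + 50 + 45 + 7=-7*b^2 + 113*b + 102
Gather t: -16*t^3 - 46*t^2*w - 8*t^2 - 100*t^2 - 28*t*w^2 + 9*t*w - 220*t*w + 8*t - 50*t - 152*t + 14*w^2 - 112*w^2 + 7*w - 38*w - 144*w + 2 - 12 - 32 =-16*t^3 + t^2*(-46*w - 108) + t*(-28*w^2 - 211*w - 194) - 98*w^2 - 175*w - 42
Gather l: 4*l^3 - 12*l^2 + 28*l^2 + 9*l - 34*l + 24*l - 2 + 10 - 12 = 4*l^3 + 16*l^2 - l - 4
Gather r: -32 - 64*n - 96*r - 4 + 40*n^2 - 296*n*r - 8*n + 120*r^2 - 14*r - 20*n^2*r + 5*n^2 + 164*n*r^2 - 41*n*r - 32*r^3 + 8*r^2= 45*n^2 - 72*n - 32*r^3 + r^2*(164*n + 128) + r*(-20*n^2 - 337*n - 110) - 36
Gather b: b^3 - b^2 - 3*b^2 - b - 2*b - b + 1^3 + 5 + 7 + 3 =b^3 - 4*b^2 - 4*b + 16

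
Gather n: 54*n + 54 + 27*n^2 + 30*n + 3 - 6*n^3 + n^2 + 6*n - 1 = -6*n^3 + 28*n^2 + 90*n + 56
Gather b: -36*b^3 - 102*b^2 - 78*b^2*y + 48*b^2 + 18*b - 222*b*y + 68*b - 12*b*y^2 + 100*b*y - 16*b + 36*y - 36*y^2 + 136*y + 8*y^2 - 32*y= -36*b^3 + b^2*(-78*y - 54) + b*(-12*y^2 - 122*y + 70) - 28*y^2 + 140*y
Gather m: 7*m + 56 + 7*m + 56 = 14*m + 112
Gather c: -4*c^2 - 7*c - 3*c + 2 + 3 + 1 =-4*c^2 - 10*c + 6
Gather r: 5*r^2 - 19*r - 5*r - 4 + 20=5*r^2 - 24*r + 16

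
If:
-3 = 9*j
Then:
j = -1/3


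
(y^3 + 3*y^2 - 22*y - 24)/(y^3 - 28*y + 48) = (y + 1)/(y - 2)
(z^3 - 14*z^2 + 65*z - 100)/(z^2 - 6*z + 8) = (z^2 - 10*z + 25)/(z - 2)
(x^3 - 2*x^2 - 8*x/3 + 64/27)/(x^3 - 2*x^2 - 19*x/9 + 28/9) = (9*x^2 - 30*x + 16)/(3*(3*x^2 - 10*x + 7))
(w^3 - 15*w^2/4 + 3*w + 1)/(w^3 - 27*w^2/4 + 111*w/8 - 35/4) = 2*(4*w^2 - 7*w - 2)/(8*w^2 - 38*w + 35)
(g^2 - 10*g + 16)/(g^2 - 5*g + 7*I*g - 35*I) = (g^2 - 10*g + 16)/(g^2 + g*(-5 + 7*I) - 35*I)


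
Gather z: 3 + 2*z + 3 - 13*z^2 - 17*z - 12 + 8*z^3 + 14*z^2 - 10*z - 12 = 8*z^3 + z^2 - 25*z - 18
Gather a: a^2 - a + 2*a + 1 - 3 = a^2 + a - 2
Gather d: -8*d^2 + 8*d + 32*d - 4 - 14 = -8*d^2 + 40*d - 18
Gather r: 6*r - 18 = 6*r - 18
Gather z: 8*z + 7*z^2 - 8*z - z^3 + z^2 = -z^3 + 8*z^2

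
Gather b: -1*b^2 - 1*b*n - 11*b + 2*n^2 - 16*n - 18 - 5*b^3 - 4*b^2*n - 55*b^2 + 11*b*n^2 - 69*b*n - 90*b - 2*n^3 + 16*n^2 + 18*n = -5*b^3 + b^2*(-4*n - 56) + b*(11*n^2 - 70*n - 101) - 2*n^3 + 18*n^2 + 2*n - 18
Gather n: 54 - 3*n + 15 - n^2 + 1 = -n^2 - 3*n + 70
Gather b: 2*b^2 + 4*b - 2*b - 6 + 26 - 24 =2*b^2 + 2*b - 4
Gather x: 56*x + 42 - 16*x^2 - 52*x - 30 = -16*x^2 + 4*x + 12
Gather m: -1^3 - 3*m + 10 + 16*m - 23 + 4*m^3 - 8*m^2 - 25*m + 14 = 4*m^3 - 8*m^2 - 12*m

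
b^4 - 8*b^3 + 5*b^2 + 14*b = b*(b - 7)*(b - 2)*(b + 1)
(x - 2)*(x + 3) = x^2 + x - 6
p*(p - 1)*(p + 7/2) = p^3 + 5*p^2/2 - 7*p/2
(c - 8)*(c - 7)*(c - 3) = c^3 - 18*c^2 + 101*c - 168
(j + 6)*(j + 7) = j^2 + 13*j + 42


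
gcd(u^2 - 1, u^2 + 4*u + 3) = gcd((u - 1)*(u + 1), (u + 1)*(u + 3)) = u + 1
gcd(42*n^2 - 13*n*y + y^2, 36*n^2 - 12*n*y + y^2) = -6*n + y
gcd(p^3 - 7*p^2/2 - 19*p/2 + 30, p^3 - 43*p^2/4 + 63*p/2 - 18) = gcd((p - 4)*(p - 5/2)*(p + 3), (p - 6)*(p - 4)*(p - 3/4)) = p - 4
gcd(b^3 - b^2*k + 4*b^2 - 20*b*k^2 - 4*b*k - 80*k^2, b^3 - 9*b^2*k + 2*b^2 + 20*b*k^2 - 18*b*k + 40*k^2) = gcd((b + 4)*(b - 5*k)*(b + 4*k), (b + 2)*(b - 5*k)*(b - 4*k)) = b - 5*k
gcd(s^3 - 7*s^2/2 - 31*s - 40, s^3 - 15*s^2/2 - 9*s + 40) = s^2 - 11*s/2 - 20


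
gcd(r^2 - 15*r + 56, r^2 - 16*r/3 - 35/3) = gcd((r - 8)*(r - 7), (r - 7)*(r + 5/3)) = r - 7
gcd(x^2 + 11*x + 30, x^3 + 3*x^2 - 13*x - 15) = x + 5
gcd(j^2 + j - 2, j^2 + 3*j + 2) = j + 2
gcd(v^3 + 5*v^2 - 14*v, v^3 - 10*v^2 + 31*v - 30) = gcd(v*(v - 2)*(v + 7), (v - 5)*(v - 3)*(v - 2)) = v - 2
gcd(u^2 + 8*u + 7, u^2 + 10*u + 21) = u + 7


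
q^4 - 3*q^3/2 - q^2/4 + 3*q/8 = q*(q - 3/2)*(q - 1/2)*(q + 1/2)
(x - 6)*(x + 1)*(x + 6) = x^3 + x^2 - 36*x - 36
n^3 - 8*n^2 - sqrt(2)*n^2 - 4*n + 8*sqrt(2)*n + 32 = (n - 8)*(n - 2*sqrt(2))*(n + sqrt(2))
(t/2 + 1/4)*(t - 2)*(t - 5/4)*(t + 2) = t^4/2 - 3*t^3/8 - 37*t^2/16 + 3*t/2 + 5/4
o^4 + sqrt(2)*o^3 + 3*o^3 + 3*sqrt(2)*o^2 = o^2*(o + 3)*(o + sqrt(2))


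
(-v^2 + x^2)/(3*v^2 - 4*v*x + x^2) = (v + x)/(-3*v + x)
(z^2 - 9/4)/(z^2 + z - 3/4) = (2*z - 3)/(2*z - 1)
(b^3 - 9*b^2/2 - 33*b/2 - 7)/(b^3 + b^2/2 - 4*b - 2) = (b - 7)/(b - 2)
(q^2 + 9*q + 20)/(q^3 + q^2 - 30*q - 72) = (q + 5)/(q^2 - 3*q - 18)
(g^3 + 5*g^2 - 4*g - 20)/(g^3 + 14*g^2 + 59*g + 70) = (g - 2)/(g + 7)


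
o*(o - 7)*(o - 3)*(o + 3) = o^4 - 7*o^3 - 9*o^2 + 63*o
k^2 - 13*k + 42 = (k - 7)*(k - 6)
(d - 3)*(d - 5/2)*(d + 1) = d^3 - 9*d^2/2 + 2*d + 15/2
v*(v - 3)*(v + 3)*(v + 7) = v^4 + 7*v^3 - 9*v^2 - 63*v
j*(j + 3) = j^2 + 3*j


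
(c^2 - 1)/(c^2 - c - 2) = (c - 1)/(c - 2)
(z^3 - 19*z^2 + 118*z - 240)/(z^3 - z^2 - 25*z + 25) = (z^2 - 14*z + 48)/(z^2 + 4*z - 5)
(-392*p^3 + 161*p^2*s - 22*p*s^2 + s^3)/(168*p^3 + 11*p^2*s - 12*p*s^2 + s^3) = (-7*p + s)/(3*p + s)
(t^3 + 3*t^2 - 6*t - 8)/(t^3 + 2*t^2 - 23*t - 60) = (t^2 - t - 2)/(t^2 - 2*t - 15)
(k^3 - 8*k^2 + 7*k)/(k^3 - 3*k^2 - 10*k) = (-k^2 + 8*k - 7)/(-k^2 + 3*k + 10)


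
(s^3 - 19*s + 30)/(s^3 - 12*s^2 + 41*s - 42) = (s + 5)/(s - 7)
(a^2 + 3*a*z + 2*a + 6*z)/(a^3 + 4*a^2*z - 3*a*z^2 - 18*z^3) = (-a - 2)/(-a^2 - a*z + 6*z^2)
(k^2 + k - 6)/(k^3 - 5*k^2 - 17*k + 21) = (k - 2)/(k^2 - 8*k + 7)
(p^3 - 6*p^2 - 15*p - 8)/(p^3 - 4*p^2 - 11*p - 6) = (p - 8)/(p - 6)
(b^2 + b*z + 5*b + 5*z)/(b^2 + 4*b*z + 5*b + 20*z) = (b + z)/(b + 4*z)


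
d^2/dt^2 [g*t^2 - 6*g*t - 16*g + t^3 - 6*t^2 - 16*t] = 2*g + 6*t - 12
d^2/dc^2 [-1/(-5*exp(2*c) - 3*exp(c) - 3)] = (2*(10*exp(c) + 3)^2*exp(c) - (20*exp(c) + 3)*(5*exp(2*c) + 3*exp(c) + 3))*exp(c)/(5*exp(2*c) + 3*exp(c) + 3)^3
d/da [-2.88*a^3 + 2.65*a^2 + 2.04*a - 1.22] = -8.64*a^2 + 5.3*a + 2.04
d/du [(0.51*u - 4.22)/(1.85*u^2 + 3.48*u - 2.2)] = (-0.9435*u^2 + 15.614*u + 13.5636)/(3.4225*u^4 + 12.876*u^3 + 3.9704*u^2 - 15.312*u + 4.84)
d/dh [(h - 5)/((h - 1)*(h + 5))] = (-h^2 + 10*h + 15)/(h^4 + 8*h^3 + 6*h^2 - 40*h + 25)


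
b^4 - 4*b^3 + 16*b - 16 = (b - 2)^3*(b + 2)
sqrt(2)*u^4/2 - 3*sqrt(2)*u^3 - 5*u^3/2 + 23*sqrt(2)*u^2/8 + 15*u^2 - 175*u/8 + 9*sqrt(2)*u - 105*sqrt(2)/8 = (u - 7/2)*(u - 5/2)*(u - 3*sqrt(2))*(sqrt(2)*u/2 + 1/2)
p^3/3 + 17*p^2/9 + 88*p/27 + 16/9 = (p/3 + 1)*(p + 4/3)^2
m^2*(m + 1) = m^3 + m^2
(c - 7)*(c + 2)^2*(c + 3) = c^4 - 33*c^2 - 100*c - 84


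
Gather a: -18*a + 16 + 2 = 18 - 18*a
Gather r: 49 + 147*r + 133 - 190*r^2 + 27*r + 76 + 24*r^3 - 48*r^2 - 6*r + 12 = 24*r^3 - 238*r^2 + 168*r + 270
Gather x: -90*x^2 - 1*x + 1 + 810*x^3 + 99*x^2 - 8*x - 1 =810*x^3 + 9*x^2 - 9*x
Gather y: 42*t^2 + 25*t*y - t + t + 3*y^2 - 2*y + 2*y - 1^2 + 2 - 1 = 42*t^2 + 25*t*y + 3*y^2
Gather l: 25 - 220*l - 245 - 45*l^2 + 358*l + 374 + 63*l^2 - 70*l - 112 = 18*l^2 + 68*l + 42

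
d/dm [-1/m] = m^(-2)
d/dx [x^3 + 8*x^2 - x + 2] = 3*x^2 + 16*x - 1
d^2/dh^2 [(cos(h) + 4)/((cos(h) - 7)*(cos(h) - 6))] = (-29*(1 - cos(h)^2)^2 - cos(h)^5 + 410*cos(h)^3 - 584*cos(h)^2 - 4512*cos(h) + 2137)/((cos(h) - 7)^3*(cos(h) - 6)^3)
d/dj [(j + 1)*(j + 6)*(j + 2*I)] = 3*j^2 + j*(14 + 4*I) + 6 + 14*I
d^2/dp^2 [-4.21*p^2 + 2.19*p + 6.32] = -8.42000000000000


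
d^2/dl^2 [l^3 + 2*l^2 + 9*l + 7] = 6*l + 4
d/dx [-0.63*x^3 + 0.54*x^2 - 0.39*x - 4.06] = -1.89*x^2 + 1.08*x - 0.39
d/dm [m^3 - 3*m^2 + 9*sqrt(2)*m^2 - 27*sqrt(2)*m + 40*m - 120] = 3*m^2 - 6*m + 18*sqrt(2)*m - 27*sqrt(2) + 40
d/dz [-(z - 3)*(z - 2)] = 5 - 2*z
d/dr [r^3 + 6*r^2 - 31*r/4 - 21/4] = 3*r^2 + 12*r - 31/4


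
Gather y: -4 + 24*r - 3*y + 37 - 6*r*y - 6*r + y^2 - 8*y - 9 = 18*r + y^2 + y*(-6*r - 11) + 24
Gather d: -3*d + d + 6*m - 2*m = -2*d + 4*m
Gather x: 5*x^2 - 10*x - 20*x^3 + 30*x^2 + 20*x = -20*x^3 + 35*x^2 + 10*x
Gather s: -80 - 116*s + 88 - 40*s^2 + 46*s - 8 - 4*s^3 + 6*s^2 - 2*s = -4*s^3 - 34*s^2 - 72*s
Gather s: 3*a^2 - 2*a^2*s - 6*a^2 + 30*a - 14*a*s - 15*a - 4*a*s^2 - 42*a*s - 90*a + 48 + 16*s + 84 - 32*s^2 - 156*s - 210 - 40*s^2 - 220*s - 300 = -3*a^2 - 75*a + s^2*(-4*a - 72) + s*(-2*a^2 - 56*a - 360) - 378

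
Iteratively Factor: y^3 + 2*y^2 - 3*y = (y - 1)*(y^2 + 3*y) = (y - 1)*(y + 3)*(y)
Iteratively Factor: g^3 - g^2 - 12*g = (g - 4)*(g^2 + 3*g) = g*(g - 4)*(g + 3)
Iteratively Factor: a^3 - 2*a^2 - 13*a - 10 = (a + 2)*(a^2 - 4*a - 5) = (a + 1)*(a + 2)*(a - 5)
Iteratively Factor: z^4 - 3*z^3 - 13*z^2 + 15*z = (z - 1)*(z^3 - 2*z^2 - 15*z) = (z - 5)*(z - 1)*(z^2 + 3*z) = z*(z - 5)*(z - 1)*(z + 3)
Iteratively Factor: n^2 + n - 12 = (n + 4)*(n - 3)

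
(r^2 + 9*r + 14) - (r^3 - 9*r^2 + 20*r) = -r^3 + 10*r^2 - 11*r + 14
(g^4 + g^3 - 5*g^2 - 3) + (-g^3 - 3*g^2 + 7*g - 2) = g^4 - 8*g^2 + 7*g - 5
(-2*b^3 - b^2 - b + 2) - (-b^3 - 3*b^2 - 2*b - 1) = -b^3 + 2*b^2 + b + 3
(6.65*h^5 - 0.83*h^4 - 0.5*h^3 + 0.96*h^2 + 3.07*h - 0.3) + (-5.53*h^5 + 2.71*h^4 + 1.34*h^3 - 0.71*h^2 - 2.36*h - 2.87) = 1.12*h^5 + 1.88*h^4 + 0.84*h^3 + 0.25*h^2 + 0.71*h - 3.17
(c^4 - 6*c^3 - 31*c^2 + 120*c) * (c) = c^5 - 6*c^4 - 31*c^3 + 120*c^2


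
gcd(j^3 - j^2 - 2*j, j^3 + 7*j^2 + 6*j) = j^2 + j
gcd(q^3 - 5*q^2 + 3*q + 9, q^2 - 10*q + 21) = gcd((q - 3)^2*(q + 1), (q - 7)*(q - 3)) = q - 3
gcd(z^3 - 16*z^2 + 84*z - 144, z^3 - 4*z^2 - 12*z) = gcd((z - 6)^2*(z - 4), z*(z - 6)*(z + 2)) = z - 6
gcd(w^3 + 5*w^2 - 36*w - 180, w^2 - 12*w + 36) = w - 6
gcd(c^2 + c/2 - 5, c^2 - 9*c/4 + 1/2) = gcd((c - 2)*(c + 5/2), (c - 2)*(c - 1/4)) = c - 2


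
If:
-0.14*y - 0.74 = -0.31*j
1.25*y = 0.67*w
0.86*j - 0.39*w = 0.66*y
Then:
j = 3.31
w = 3.83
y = 2.05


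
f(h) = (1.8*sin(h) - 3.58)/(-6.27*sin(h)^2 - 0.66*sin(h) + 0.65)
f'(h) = (12.54*sin(h)*cos(h) + 0.66*cos(h))*(1.8*sin(h) - 3.58)/(-6.27*sin(h)^2 - 0.66*sin(h) + 0.65)^2 + 1.8*cos(h)/(-6.27*sin(h)^2 - 0.66*sin(h) + 0.65) = (11.286*sin(h)^2 - 44.8932*sin(h) - 1.1928)*cos(h)/(39.3129*sin(h)^4 + 8.2764*sin(h)^3 - 7.7154*sin(h)^2 - 0.858*sin(h) + 0.4225)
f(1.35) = 0.31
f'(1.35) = -0.21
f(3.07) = -6.05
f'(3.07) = 13.31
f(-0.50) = 9.36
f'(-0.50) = 89.27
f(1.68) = 0.29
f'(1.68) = 0.10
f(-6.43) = -6.28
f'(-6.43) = 14.82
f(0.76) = 0.84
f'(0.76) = -2.51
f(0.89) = 0.60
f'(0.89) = -1.38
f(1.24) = 0.34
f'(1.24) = -0.35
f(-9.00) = 30.24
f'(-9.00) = -857.70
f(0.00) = -5.51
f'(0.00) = -2.82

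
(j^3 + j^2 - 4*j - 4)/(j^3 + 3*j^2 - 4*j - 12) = (j + 1)/(j + 3)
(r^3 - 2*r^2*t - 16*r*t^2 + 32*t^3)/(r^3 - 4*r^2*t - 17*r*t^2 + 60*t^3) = (r^2 - 6*r*t + 8*t^2)/(r^2 - 8*r*t + 15*t^2)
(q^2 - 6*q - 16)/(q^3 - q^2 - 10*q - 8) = (q - 8)/(q^2 - 3*q - 4)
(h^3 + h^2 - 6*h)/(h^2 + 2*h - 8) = h*(h + 3)/(h + 4)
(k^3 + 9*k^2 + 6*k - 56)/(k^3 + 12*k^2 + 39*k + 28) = (k - 2)/(k + 1)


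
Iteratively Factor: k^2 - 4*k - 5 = (k - 5)*(k + 1)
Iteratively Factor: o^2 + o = (o)*(o + 1)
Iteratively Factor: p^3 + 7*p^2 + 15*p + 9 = (p + 3)*(p^2 + 4*p + 3) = (p + 3)^2*(p + 1)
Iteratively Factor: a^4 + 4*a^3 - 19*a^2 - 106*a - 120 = (a + 4)*(a^3 - 19*a - 30) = (a + 3)*(a + 4)*(a^2 - 3*a - 10) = (a - 5)*(a + 3)*(a + 4)*(a + 2)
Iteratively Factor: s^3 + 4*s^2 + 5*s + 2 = (s + 2)*(s^2 + 2*s + 1) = (s + 1)*(s + 2)*(s + 1)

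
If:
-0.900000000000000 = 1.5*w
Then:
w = -0.60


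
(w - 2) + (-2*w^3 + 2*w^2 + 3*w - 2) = -2*w^3 + 2*w^2 + 4*w - 4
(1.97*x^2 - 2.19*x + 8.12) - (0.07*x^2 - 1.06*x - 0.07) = 1.9*x^2 - 1.13*x + 8.19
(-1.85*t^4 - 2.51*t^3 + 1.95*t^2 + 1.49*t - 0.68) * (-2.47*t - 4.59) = 4.5695*t^5 + 14.6912*t^4 + 6.7044*t^3 - 12.6308*t^2 - 5.1595*t + 3.1212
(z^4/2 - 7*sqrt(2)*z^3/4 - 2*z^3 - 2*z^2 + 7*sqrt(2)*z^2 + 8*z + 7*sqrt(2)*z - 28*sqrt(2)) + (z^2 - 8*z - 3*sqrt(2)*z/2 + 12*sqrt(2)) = z^4/2 - 7*sqrt(2)*z^3/4 - 2*z^3 - z^2 + 7*sqrt(2)*z^2 + 11*sqrt(2)*z/2 - 16*sqrt(2)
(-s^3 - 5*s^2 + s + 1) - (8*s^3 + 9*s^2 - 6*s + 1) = -9*s^3 - 14*s^2 + 7*s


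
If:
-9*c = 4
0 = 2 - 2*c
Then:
No Solution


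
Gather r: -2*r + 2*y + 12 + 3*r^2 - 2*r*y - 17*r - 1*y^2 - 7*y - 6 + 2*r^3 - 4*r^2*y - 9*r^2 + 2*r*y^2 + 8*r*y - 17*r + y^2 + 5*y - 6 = 2*r^3 + r^2*(-4*y - 6) + r*(2*y^2 + 6*y - 36)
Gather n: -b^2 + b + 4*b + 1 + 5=-b^2 + 5*b + 6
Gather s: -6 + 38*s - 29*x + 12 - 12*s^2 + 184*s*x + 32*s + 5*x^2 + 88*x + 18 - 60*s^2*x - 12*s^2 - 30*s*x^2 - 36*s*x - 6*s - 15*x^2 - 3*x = s^2*(-60*x - 24) + s*(-30*x^2 + 148*x + 64) - 10*x^2 + 56*x + 24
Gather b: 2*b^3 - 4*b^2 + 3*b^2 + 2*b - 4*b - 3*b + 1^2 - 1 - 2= 2*b^3 - b^2 - 5*b - 2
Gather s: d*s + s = s*(d + 1)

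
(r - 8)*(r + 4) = r^2 - 4*r - 32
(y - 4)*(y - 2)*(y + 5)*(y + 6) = y^4 + 5*y^3 - 28*y^2 - 92*y + 240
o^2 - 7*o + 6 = (o - 6)*(o - 1)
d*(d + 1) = d^2 + d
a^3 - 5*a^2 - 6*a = a*(a - 6)*(a + 1)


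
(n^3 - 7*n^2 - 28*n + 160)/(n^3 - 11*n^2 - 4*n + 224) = (n^2 + n - 20)/(n^2 - 3*n - 28)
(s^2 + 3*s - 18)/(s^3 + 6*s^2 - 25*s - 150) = (s - 3)/(s^2 - 25)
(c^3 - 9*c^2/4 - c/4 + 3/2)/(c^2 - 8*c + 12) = (4*c^2 - c - 3)/(4*(c - 6))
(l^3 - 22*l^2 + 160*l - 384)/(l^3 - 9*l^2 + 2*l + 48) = (l^2 - 14*l + 48)/(l^2 - l - 6)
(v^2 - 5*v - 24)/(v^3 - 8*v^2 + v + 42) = (v^2 - 5*v - 24)/(v^3 - 8*v^2 + v + 42)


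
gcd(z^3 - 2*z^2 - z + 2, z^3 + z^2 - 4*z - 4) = z^2 - z - 2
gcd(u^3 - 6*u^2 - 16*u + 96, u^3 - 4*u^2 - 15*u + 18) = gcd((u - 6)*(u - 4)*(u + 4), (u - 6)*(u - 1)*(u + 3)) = u - 6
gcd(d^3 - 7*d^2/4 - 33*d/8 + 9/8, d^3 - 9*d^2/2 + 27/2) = d^2 - 3*d/2 - 9/2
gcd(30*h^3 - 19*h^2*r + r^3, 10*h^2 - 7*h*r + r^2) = -2*h + r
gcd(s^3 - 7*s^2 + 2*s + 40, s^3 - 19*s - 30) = s^2 - 3*s - 10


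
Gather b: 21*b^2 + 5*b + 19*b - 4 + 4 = 21*b^2 + 24*b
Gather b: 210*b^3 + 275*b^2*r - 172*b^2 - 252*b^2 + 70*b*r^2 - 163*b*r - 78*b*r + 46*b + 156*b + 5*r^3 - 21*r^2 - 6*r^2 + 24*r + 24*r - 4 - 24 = 210*b^3 + b^2*(275*r - 424) + b*(70*r^2 - 241*r + 202) + 5*r^3 - 27*r^2 + 48*r - 28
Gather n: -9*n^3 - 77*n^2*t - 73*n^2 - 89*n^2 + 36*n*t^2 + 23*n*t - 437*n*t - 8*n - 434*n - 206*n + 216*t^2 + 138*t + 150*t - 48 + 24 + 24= -9*n^3 + n^2*(-77*t - 162) + n*(36*t^2 - 414*t - 648) + 216*t^2 + 288*t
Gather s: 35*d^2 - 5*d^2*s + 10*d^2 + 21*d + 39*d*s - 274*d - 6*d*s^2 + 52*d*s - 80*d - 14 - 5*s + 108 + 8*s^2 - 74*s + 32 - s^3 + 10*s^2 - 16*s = 45*d^2 - 333*d - s^3 + s^2*(18 - 6*d) + s*(-5*d^2 + 91*d - 95) + 126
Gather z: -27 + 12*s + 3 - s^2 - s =-s^2 + 11*s - 24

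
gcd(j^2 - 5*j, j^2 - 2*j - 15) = j - 5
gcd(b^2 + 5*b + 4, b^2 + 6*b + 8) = b + 4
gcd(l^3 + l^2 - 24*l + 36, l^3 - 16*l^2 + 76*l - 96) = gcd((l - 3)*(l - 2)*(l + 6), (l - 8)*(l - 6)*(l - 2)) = l - 2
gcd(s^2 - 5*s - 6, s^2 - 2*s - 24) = s - 6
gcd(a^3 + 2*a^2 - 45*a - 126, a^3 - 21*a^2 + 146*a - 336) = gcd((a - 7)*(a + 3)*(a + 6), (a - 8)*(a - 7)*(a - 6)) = a - 7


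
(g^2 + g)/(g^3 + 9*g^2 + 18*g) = (g + 1)/(g^2 + 9*g + 18)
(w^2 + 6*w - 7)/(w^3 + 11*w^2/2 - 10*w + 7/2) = 2/(2*w - 1)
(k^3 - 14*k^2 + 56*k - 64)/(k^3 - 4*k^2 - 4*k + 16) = (k - 8)/(k + 2)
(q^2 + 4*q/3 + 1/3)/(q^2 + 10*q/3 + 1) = (q + 1)/(q + 3)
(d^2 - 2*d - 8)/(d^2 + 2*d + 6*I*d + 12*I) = (d - 4)/(d + 6*I)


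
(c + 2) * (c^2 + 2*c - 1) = c^3 + 4*c^2 + 3*c - 2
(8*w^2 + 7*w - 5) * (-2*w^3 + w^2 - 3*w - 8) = -16*w^5 - 6*w^4 - 7*w^3 - 90*w^2 - 41*w + 40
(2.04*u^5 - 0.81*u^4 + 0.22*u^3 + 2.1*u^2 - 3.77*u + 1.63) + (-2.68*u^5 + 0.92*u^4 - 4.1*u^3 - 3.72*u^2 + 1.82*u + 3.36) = -0.64*u^5 + 0.11*u^4 - 3.88*u^3 - 1.62*u^2 - 1.95*u + 4.99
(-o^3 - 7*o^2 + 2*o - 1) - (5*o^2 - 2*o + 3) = -o^3 - 12*o^2 + 4*o - 4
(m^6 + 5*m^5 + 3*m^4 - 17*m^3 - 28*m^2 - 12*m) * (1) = m^6 + 5*m^5 + 3*m^4 - 17*m^3 - 28*m^2 - 12*m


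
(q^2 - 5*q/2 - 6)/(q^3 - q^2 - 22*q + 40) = (q + 3/2)/(q^2 + 3*q - 10)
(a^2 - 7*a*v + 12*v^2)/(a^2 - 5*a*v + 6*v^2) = (-a + 4*v)/(-a + 2*v)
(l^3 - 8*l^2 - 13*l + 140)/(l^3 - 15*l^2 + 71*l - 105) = (l + 4)/(l - 3)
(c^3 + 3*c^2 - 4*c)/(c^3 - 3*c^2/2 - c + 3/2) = 2*c*(c + 4)/(2*c^2 - c - 3)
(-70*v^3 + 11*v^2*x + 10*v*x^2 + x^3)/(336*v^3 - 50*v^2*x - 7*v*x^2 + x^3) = (-10*v^2 + 3*v*x + x^2)/(48*v^2 - 14*v*x + x^2)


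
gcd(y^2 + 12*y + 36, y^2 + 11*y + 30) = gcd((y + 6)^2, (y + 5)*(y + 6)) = y + 6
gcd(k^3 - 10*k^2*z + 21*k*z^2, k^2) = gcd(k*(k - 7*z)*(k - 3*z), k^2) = k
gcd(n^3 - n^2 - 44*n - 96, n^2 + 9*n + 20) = n + 4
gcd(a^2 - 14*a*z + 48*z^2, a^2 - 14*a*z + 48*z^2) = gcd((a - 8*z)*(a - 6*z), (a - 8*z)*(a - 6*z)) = a^2 - 14*a*z + 48*z^2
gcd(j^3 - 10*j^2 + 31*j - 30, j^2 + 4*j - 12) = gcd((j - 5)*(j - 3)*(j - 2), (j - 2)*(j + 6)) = j - 2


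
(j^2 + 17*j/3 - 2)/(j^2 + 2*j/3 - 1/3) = (j + 6)/(j + 1)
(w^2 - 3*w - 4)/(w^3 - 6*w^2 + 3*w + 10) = (w - 4)/(w^2 - 7*w + 10)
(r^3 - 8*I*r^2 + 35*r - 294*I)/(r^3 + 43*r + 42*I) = (r - 7*I)/(r + I)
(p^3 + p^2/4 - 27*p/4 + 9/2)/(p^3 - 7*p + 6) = (p - 3/4)/(p - 1)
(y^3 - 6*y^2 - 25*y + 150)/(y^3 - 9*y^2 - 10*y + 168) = (y^2 - 25)/(y^2 - 3*y - 28)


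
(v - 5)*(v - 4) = v^2 - 9*v + 20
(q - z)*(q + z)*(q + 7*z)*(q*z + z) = q^4*z + 7*q^3*z^2 + q^3*z - q^2*z^3 + 7*q^2*z^2 - 7*q*z^4 - q*z^3 - 7*z^4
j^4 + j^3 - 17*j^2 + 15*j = j*(j - 3)*(j - 1)*(j + 5)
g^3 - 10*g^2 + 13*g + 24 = (g - 8)*(g - 3)*(g + 1)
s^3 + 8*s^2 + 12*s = s*(s + 2)*(s + 6)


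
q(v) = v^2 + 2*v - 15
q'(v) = 2*v + 2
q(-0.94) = -16.00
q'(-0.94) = 0.12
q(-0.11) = -15.21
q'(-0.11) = 1.78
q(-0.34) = -15.56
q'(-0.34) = 1.32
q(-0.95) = -16.00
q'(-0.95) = 0.10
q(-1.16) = -15.97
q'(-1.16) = -0.32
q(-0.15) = -15.28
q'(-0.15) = 1.70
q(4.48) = 14.03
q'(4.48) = 10.96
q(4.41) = 13.27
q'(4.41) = 10.82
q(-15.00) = 180.00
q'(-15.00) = -28.00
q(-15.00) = 180.00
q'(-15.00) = -28.00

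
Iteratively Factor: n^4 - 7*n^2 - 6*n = (n - 3)*(n^3 + 3*n^2 + 2*n) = (n - 3)*(n + 2)*(n^2 + n) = n*(n - 3)*(n + 2)*(n + 1)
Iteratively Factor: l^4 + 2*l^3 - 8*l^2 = (l + 4)*(l^3 - 2*l^2) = (l - 2)*(l + 4)*(l^2) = l*(l - 2)*(l + 4)*(l)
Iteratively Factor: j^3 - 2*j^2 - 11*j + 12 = (j - 4)*(j^2 + 2*j - 3) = (j - 4)*(j + 3)*(j - 1)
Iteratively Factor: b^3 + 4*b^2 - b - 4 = (b + 1)*(b^2 + 3*b - 4) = (b - 1)*(b + 1)*(b + 4)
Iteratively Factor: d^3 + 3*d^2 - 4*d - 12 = (d - 2)*(d^2 + 5*d + 6) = (d - 2)*(d + 3)*(d + 2)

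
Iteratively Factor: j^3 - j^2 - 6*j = (j + 2)*(j^2 - 3*j) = (j - 3)*(j + 2)*(j)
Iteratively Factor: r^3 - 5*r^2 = (r)*(r^2 - 5*r) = r*(r - 5)*(r)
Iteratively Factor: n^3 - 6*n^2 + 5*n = (n - 1)*(n^2 - 5*n) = n*(n - 1)*(n - 5)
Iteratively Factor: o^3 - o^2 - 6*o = (o)*(o^2 - o - 6) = o*(o + 2)*(o - 3)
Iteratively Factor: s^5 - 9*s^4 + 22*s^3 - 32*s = (s - 4)*(s^4 - 5*s^3 + 2*s^2 + 8*s) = (s - 4)*(s - 2)*(s^3 - 3*s^2 - 4*s) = s*(s - 4)*(s - 2)*(s^2 - 3*s - 4) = s*(s - 4)^2*(s - 2)*(s + 1)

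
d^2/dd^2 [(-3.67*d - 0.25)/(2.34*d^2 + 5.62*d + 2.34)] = (-(3.67*d + 0.25)*(4.68*d + 5.62)*(9.36*d + 11.24) + (51.5268*d + 42.4208)*(2.34*d^2 + 5.62*d + 2.34))/(2.34*d^2 + 5.62*d + 2.34)^3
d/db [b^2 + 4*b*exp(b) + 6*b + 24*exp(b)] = 4*b*exp(b) + 2*b + 28*exp(b) + 6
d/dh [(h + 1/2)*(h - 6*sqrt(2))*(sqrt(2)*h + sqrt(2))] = 3*sqrt(2)*h^2 - 24*h + 3*sqrt(2)*h - 18 + sqrt(2)/2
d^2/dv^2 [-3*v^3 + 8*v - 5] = -18*v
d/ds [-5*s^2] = -10*s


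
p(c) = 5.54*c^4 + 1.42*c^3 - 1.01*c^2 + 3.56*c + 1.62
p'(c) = 22.16*c^3 + 4.26*c^2 - 2.02*c + 3.56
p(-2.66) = 235.63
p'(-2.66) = -378.00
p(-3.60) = 839.97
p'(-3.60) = -967.86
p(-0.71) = -0.52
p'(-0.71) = -0.79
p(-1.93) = 57.65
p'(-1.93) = -135.98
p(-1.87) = 49.89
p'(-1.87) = -122.67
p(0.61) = 4.51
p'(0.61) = 8.94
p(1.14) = 15.83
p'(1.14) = 39.62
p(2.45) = 224.77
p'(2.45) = 350.07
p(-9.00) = 35200.53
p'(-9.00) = -15787.84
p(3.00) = 490.29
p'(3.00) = 634.16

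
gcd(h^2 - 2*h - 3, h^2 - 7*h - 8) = h + 1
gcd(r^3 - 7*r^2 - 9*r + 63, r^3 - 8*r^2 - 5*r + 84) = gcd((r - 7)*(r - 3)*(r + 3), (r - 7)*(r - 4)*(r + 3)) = r^2 - 4*r - 21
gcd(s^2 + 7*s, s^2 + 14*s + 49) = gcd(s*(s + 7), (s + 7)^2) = s + 7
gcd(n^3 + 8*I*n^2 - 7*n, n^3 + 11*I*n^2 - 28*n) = n^2 + 7*I*n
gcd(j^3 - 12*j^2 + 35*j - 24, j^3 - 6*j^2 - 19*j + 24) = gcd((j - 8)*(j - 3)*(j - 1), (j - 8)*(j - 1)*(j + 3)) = j^2 - 9*j + 8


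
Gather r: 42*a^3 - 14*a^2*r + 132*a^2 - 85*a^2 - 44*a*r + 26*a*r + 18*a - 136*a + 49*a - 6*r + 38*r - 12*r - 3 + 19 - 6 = 42*a^3 + 47*a^2 - 69*a + r*(-14*a^2 - 18*a + 20) + 10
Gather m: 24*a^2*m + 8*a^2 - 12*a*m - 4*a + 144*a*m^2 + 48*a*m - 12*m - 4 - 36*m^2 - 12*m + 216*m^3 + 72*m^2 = 8*a^2 - 4*a + 216*m^3 + m^2*(144*a + 36) + m*(24*a^2 + 36*a - 24) - 4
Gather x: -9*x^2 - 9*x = -9*x^2 - 9*x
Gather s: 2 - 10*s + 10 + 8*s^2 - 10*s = 8*s^2 - 20*s + 12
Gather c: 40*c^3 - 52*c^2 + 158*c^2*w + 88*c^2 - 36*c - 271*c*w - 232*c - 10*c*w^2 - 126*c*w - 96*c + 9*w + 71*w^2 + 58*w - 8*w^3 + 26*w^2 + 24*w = 40*c^3 + c^2*(158*w + 36) + c*(-10*w^2 - 397*w - 364) - 8*w^3 + 97*w^2 + 91*w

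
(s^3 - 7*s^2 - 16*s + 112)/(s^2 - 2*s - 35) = (s^2 - 16)/(s + 5)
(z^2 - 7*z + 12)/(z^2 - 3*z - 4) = (z - 3)/(z + 1)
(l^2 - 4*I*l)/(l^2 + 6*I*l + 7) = l*(l - 4*I)/(l^2 + 6*I*l + 7)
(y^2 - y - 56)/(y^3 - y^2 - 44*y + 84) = (y - 8)/(y^2 - 8*y + 12)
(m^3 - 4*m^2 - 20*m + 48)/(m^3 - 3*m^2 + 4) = (m^2 - 2*m - 24)/(m^2 - m - 2)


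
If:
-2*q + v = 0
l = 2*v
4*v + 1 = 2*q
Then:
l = -2/3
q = -1/6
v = -1/3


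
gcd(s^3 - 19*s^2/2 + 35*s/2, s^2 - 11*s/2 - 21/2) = s - 7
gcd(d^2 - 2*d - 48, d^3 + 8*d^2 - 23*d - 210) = d + 6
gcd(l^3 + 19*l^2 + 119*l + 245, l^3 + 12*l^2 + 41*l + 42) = l + 7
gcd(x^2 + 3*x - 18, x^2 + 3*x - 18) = x^2 + 3*x - 18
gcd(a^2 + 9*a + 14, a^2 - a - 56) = a + 7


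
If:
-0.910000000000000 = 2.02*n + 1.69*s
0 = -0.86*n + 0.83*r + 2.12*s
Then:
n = -0.836633663366337*s - 0.450495049504951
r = -3.42109030180126*s - 0.466778003101515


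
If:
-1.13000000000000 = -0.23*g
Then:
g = 4.91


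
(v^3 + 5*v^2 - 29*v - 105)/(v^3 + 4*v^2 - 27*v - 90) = (v + 7)/(v + 6)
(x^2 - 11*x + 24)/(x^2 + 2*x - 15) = (x - 8)/(x + 5)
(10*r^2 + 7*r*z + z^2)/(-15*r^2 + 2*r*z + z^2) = (2*r + z)/(-3*r + z)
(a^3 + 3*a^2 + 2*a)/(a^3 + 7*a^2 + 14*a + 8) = a/(a + 4)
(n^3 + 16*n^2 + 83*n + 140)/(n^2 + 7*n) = n + 9 + 20/n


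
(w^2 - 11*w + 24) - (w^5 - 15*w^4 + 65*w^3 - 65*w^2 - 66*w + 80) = -w^5 + 15*w^4 - 65*w^3 + 66*w^2 + 55*w - 56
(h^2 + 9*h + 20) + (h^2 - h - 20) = 2*h^2 + 8*h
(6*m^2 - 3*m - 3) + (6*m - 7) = 6*m^2 + 3*m - 10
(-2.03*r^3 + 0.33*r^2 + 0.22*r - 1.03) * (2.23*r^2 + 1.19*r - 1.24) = -4.5269*r^5 - 1.6798*r^4 + 3.4005*r^3 - 2.4443*r^2 - 1.4985*r + 1.2772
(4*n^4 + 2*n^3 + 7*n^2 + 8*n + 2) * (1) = 4*n^4 + 2*n^3 + 7*n^2 + 8*n + 2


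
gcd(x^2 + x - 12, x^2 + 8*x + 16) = x + 4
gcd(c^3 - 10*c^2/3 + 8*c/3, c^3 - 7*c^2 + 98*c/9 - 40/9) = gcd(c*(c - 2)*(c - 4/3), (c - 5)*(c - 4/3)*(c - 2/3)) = c - 4/3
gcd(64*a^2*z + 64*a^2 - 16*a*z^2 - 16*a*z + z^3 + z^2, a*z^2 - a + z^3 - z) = z + 1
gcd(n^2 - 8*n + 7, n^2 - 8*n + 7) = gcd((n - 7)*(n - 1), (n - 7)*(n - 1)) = n^2 - 8*n + 7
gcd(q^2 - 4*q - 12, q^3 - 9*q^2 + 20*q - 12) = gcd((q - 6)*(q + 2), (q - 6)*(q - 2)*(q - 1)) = q - 6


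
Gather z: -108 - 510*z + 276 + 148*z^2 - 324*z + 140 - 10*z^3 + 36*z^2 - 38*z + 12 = -10*z^3 + 184*z^2 - 872*z + 320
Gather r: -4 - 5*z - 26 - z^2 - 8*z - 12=-z^2 - 13*z - 42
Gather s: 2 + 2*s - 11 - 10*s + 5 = -8*s - 4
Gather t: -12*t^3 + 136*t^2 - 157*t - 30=-12*t^3 + 136*t^2 - 157*t - 30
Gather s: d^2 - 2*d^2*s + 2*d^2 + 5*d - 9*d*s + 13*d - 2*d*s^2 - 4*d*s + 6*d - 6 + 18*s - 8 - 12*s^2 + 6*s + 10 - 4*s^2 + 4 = 3*d^2 + 24*d + s^2*(-2*d - 16) + s*(-2*d^2 - 13*d + 24)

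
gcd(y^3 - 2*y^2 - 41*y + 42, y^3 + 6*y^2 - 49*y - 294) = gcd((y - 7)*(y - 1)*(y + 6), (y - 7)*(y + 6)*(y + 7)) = y^2 - y - 42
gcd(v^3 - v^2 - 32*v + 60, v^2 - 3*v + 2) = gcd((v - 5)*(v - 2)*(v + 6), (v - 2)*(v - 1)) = v - 2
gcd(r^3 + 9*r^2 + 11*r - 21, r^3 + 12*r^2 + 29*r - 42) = r^2 + 6*r - 7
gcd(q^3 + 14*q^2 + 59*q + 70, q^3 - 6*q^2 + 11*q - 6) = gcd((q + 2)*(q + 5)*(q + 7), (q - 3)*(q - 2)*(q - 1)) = 1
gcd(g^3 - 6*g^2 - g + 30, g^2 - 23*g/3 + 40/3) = g - 5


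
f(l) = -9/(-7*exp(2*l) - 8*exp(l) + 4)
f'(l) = -9*(14*exp(2*l) + 8*exp(l))/(-7*exp(2*l) - 8*exp(l) + 4)^2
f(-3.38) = -2.42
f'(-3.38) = -0.19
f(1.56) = 0.05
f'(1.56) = -0.09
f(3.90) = 0.00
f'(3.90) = -0.00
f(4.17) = 0.00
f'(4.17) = -0.00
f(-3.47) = -2.40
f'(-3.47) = -0.17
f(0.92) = 0.15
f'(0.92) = -0.27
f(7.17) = 0.00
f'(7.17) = -0.00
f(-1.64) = -4.12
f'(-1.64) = -3.92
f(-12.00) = -2.25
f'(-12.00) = 0.00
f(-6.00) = -2.26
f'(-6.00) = -0.01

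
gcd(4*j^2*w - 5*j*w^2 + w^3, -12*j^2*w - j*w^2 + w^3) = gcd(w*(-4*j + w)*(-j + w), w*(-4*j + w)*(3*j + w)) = -4*j*w + w^2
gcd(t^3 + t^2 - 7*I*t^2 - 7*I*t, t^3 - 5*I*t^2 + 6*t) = t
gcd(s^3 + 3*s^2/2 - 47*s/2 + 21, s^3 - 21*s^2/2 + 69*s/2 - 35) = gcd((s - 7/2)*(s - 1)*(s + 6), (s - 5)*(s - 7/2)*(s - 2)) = s - 7/2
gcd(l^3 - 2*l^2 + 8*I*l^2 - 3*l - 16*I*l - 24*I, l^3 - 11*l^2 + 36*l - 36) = l - 3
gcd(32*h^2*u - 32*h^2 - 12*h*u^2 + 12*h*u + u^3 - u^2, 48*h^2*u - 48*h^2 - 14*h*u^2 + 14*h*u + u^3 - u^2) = -8*h*u + 8*h + u^2 - u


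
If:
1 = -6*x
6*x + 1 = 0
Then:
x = -1/6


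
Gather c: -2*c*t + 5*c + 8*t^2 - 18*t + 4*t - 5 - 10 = c*(5 - 2*t) + 8*t^2 - 14*t - 15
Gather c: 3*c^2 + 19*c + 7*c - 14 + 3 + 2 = 3*c^2 + 26*c - 9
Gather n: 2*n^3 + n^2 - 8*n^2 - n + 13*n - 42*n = 2*n^3 - 7*n^2 - 30*n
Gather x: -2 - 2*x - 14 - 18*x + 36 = 20 - 20*x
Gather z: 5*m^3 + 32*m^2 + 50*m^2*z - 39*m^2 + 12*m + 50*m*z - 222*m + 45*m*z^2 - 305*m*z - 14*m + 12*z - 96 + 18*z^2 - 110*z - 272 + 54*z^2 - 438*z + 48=5*m^3 - 7*m^2 - 224*m + z^2*(45*m + 72) + z*(50*m^2 - 255*m - 536) - 320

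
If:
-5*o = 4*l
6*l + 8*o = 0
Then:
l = 0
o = 0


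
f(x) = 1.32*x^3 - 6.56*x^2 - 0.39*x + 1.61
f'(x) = 3.96*x^2 - 13.12*x - 0.39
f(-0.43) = 0.46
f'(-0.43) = 5.98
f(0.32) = 0.86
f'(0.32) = -4.18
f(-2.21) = -43.82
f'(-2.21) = 47.95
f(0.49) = -0.00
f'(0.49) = -5.87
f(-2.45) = -56.22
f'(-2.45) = 55.52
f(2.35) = -18.40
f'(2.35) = -9.35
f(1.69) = -11.41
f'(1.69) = -11.25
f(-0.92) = -4.61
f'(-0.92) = 15.03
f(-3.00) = -91.90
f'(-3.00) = 74.61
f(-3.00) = -91.90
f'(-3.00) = 74.61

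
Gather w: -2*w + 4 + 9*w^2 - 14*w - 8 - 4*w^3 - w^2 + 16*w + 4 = -4*w^3 + 8*w^2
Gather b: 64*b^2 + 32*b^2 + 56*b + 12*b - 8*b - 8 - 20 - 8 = 96*b^2 + 60*b - 36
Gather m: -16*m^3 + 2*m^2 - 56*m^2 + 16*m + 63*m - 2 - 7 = -16*m^3 - 54*m^2 + 79*m - 9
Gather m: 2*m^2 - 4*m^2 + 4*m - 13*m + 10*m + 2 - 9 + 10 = -2*m^2 + m + 3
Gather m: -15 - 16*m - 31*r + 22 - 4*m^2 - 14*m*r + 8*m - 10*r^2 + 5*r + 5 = -4*m^2 + m*(-14*r - 8) - 10*r^2 - 26*r + 12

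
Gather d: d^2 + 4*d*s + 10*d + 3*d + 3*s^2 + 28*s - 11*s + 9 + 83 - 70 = d^2 + d*(4*s + 13) + 3*s^2 + 17*s + 22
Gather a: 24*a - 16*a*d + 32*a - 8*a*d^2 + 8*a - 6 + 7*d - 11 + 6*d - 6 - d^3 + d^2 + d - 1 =a*(-8*d^2 - 16*d + 64) - d^3 + d^2 + 14*d - 24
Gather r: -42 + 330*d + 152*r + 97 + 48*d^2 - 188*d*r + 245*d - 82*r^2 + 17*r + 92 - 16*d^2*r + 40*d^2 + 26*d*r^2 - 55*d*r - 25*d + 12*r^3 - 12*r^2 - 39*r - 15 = 88*d^2 + 550*d + 12*r^3 + r^2*(26*d - 94) + r*(-16*d^2 - 243*d + 130) + 132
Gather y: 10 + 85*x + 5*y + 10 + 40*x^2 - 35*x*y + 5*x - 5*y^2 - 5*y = 40*x^2 - 35*x*y + 90*x - 5*y^2 + 20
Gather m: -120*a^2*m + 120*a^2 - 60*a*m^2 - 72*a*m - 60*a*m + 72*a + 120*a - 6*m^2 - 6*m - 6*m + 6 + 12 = 120*a^2 + 192*a + m^2*(-60*a - 6) + m*(-120*a^2 - 132*a - 12) + 18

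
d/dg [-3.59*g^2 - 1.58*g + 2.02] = -7.18*g - 1.58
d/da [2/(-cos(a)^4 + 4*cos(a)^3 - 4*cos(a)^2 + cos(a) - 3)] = 2*(-11*cos(a) + 6*cos(2*a) - cos(3*a) + 7)*sin(a)/(cos(a)^4 - 4*cos(a)^3 + 4*cos(a)^2 - cos(a) + 3)^2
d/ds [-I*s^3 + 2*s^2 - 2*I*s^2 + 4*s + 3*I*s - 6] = -3*I*s^2 + 4*s*(1 - I) + 4 + 3*I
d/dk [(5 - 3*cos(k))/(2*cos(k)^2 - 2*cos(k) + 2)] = (3*sin(k)^2 + 10*cos(k) - 5)*sin(k)/(2*(sin(k)^2 + cos(k) - 2)^2)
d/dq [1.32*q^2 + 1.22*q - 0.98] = 2.64*q + 1.22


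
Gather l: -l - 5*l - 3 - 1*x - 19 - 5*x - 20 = -6*l - 6*x - 42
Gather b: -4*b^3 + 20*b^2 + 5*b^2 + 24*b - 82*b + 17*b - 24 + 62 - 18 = -4*b^3 + 25*b^2 - 41*b + 20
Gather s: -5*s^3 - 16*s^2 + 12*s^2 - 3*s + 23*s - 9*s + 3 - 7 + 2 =-5*s^3 - 4*s^2 + 11*s - 2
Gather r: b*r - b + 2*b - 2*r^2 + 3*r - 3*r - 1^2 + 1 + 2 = b*r + b - 2*r^2 + 2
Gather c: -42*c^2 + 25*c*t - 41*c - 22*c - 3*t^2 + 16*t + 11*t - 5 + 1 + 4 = -42*c^2 + c*(25*t - 63) - 3*t^2 + 27*t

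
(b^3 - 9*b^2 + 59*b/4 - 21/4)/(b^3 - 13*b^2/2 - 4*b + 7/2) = (b - 3/2)/(b + 1)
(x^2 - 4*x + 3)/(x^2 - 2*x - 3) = (x - 1)/(x + 1)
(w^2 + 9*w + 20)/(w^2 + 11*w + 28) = (w + 5)/(w + 7)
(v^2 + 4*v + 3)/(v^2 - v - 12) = (v + 1)/(v - 4)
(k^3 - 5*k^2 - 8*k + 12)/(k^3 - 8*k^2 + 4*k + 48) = (k - 1)/(k - 4)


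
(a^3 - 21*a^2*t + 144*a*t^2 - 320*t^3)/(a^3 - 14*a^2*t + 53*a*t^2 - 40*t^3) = (-a + 8*t)/(-a + t)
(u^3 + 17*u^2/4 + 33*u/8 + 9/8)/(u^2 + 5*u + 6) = (8*u^2 + 10*u + 3)/(8*(u + 2))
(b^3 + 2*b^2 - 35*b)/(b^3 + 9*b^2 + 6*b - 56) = b*(b - 5)/(b^2 + 2*b - 8)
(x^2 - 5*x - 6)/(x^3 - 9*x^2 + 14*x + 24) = 1/(x - 4)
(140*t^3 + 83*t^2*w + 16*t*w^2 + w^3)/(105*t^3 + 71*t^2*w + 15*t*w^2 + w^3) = (4*t + w)/(3*t + w)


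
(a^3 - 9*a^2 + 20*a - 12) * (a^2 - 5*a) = a^5 - 14*a^4 + 65*a^3 - 112*a^2 + 60*a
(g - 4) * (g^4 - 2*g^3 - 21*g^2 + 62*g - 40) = g^5 - 6*g^4 - 13*g^3 + 146*g^2 - 288*g + 160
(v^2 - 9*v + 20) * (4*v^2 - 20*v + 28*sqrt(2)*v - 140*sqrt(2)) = 4*v^4 - 56*v^3 + 28*sqrt(2)*v^3 - 392*sqrt(2)*v^2 + 260*v^2 - 400*v + 1820*sqrt(2)*v - 2800*sqrt(2)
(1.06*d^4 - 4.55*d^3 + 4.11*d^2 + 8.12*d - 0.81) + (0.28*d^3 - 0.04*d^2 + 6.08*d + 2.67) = 1.06*d^4 - 4.27*d^3 + 4.07*d^2 + 14.2*d + 1.86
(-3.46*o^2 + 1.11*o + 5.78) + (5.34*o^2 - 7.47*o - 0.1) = 1.88*o^2 - 6.36*o + 5.68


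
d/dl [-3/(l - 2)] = 3/(l - 2)^2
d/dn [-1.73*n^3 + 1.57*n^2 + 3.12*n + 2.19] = -5.19*n^2 + 3.14*n + 3.12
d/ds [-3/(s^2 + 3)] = 6*s/(s^2 + 3)^2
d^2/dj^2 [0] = 0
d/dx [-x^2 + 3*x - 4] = 3 - 2*x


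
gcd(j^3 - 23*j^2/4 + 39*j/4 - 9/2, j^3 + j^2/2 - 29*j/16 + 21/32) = j - 3/4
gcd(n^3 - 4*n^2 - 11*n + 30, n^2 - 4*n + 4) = n - 2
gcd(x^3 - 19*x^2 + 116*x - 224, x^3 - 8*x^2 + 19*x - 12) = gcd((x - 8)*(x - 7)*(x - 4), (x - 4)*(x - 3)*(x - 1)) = x - 4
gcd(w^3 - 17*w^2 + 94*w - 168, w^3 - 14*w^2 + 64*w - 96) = w^2 - 10*w + 24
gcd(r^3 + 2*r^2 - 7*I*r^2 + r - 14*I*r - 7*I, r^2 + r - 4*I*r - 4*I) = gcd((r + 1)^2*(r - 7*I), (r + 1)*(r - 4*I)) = r + 1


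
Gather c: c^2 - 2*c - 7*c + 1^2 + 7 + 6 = c^2 - 9*c + 14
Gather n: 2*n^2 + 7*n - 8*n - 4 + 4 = 2*n^2 - n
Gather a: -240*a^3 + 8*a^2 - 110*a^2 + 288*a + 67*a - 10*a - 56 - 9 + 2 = -240*a^3 - 102*a^2 + 345*a - 63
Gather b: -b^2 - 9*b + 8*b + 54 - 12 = -b^2 - b + 42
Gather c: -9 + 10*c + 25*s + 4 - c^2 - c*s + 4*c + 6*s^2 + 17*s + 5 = -c^2 + c*(14 - s) + 6*s^2 + 42*s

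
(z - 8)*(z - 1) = z^2 - 9*z + 8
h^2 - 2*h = h*(h - 2)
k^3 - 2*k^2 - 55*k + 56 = (k - 8)*(k - 1)*(k + 7)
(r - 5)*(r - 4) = r^2 - 9*r + 20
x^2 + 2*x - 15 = (x - 3)*(x + 5)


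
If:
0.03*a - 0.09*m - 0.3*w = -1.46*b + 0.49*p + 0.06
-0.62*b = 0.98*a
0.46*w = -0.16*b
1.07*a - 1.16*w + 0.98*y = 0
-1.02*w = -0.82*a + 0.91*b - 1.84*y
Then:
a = 0.00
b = 0.00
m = -5.44444444444444*p - 0.666666666666667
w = 0.00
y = 0.00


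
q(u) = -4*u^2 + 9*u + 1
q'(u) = 9 - 8*u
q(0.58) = 4.87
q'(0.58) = 4.36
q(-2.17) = -37.37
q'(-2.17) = 26.36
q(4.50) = -39.50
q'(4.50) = -27.00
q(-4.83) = -135.79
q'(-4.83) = 47.64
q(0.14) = 2.18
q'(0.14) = 7.88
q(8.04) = -185.21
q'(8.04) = -55.32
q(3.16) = -10.50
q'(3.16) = -16.28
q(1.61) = 5.12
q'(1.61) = -3.88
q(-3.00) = -62.00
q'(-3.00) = 33.00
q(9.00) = -242.00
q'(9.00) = -63.00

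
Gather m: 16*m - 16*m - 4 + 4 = 0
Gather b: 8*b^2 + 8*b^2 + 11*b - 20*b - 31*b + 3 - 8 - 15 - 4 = 16*b^2 - 40*b - 24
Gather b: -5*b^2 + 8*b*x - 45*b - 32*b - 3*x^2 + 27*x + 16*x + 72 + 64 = -5*b^2 + b*(8*x - 77) - 3*x^2 + 43*x + 136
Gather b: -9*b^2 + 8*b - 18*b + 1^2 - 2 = -9*b^2 - 10*b - 1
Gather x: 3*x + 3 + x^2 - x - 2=x^2 + 2*x + 1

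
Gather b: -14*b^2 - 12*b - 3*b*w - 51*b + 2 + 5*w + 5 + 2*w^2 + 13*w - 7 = -14*b^2 + b*(-3*w - 63) + 2*w^2 + 18*w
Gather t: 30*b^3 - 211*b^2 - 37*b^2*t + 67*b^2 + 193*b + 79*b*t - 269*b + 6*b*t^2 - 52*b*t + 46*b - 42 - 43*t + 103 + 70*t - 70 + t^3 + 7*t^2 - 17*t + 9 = 30*b^3 - 144*b^2 - 30*b + t^3 + t^2*(6*b + 7) + t*(-37*b^2 + 27*b + 10)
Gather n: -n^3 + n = -n^3 + n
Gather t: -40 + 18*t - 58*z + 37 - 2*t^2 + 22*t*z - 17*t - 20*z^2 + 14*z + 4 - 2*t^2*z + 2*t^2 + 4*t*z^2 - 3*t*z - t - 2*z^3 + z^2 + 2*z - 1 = -2*t^2*z + t*(4*z^2 + 19*z) - 2*z^3 - 19*z^2 - 42*z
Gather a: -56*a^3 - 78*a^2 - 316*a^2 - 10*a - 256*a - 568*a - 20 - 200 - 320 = -56*a^3 - 394*a^2 - 834*a - 540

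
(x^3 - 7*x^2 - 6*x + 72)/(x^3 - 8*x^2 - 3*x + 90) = (x - 4)/(x - 5)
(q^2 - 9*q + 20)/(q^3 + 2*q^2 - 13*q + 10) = (q^2 - 9*q + 20)/(q^3 + 2*q^2 - 13*q + 10)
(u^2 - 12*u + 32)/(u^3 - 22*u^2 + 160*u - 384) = (u - 4)/(u^2 - 14*u + 48)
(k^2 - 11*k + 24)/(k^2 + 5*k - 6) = (k^2 - 11*k + 24)/(k^2 + 5*k - 6)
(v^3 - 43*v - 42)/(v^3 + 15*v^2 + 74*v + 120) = (v^2 - 6*v - 7)/(v^2 + 9*v + 20)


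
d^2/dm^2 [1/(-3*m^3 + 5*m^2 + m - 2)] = 2*((9*m - 5)*(3*m^3 - 5*m^2 - m + 2) - (-9*m^2 + 10*m + 1)^2)/(3*m^3 - 5*m^2 - m + 2)^3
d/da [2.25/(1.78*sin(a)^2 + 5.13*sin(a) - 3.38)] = -(8.01*sin(a) + 11.5425)*cos(a)/(1.78*sin(a)^2 + 5.13*sin(a) - 3.38)^2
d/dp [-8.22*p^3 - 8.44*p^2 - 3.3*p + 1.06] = -24.66*p^2 - 16.88*p - 3.3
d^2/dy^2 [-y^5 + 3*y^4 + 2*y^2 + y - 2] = -20*y^3 + 36*y^2 + 4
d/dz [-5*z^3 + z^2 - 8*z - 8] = -15*z^2 + 2*z - 8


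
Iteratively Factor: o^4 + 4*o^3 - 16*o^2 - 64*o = (o + 4)*(o^3 - 16*o) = (o - 4)*(o + 4)*(o^2 + 4*o) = o*(o - 4)*(o + 4)*(o + 4)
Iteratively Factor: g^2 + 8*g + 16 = (g + 4)*(g + 4)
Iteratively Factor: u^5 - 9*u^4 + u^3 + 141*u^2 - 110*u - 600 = (u - 4)*(u^4 - 5*u^3 - 19*u^2 + 65*u + 150) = (u - 4)*(u + 3)*(u^3 - 8*u^2 + 5*u + 50) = (u - 5)*(u - 4)*(u + 3)*(u^2 - 3*u - 10) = (u - 5)^2*(u - 4)*(u + 3)*(u + 2)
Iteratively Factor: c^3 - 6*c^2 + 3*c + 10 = (c - 2)*(c^2 - 4*c - 5) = (c - 5)*(c - 2)*(c + 1)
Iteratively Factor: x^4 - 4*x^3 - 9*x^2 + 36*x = (x + 3)*(x^3 - 7*x^2 + 12*x) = x*(x + 3)*(x^2 - 7*x + 12) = x*(x - 3)*(x + 3)*(x - 4)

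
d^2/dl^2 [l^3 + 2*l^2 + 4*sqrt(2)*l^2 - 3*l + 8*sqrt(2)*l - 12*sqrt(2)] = 6*l + 4 + 8*sqrt(2)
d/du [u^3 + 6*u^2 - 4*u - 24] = 3*u^2 + 12*u - 4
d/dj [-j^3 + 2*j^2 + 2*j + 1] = -3*j^2 + 4*j + 2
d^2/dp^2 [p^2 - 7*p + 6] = 2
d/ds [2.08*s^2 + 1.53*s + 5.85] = 4.16*s + 1.53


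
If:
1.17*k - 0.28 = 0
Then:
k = 0.24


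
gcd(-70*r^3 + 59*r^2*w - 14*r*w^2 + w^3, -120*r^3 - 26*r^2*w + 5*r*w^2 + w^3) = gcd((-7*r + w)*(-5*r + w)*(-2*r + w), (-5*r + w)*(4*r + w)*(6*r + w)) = 5*r - w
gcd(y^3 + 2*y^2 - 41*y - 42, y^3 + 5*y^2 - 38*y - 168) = y^2 + y - 42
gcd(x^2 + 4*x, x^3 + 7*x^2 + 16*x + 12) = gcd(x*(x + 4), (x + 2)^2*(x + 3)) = 1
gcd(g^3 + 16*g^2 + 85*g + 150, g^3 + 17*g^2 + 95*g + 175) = g^2 + 10*g + 25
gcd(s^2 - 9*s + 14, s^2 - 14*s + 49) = s - 7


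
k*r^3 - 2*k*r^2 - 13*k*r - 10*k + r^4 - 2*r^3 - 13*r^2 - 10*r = (k + r)*(r - 5)*(r + 1)*(r + 2)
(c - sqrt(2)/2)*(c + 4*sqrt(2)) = c^2 + 7*sqrt(2)*c/2 - 4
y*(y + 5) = y^2 + 5*y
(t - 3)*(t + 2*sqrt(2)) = t^2 - 3*t + 2*sqrt(2)*t - 6*sqrt(2)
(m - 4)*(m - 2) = m^2 - 6*m + 8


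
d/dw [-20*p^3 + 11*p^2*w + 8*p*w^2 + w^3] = 11*p^2 + 16*p*w + 3*w^2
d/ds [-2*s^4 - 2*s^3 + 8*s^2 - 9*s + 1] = -8*s^3 - 6*s^2 + 16*s - 9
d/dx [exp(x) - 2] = exp(x)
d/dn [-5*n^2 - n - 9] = -10*n - 1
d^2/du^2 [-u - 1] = 0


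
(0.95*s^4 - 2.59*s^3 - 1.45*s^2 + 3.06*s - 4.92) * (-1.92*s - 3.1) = -1.824*s^5 + 2.0278*s^4 + 10.813*s^3 - 1.3802*s^2 - 0.0396000000000019*s + 15.252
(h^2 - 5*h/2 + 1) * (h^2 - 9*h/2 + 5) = h^4 - 7*h^3 + 69*h^2/4 - 17*h + 5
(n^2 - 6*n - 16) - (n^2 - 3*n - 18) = 2 - 3*n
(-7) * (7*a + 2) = -49*a - 14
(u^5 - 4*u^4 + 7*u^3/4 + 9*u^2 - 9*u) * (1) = u^5 - 4*u^4 + 7*u^3/4 + 9*u^2 - 9*u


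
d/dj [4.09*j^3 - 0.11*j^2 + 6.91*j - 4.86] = 12.27*j^2 - 0.22*j + 6.91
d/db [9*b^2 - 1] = 18*b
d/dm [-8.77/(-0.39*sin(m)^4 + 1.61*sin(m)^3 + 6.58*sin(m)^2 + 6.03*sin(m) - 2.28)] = (-13.6812*sin(m)^3 + 42.3591*sin(m)^2 + 115.4132*sin(m) + 52.8831)*cos(m)/(-0.39*sin(m)^4 + 1.61*sin(m)^3 + 6.58*sin(m)^2 + 6.03*sin(m) - 2.28)^2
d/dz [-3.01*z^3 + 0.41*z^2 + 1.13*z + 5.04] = -9.03*z^2 + 0.82*z + 1.13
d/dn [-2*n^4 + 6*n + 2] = 6 - 8*n^3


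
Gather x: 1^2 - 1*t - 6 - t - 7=-2*t - 12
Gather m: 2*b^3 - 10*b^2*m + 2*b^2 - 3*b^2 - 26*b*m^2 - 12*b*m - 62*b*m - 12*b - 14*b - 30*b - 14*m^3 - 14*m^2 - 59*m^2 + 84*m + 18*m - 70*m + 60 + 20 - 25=2*b^3 - b^2 - 56*b - 14*m^3 + m^2*(-26*b - 73) + m*(-10*b^2 - 74*b + 32) + 55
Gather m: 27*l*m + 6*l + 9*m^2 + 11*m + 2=6*l + 9*m^2 + m*(27*l + 11) + 2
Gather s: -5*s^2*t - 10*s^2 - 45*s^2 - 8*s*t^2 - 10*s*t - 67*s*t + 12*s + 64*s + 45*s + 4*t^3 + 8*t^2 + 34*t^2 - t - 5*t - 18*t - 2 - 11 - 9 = s^2*(-5*t - 55) + s*(-8*t^2 - 77*t + 121) + 4*t^3 + 42*t^2 - 24*t - 22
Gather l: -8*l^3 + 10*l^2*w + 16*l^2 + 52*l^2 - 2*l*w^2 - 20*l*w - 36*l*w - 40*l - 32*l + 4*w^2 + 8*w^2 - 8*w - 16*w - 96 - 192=-8*l^3 + l^2*(10*w + 68) + l*(-2*w^2 - 56*w - 72) + 12*w^2 - 24*w - 288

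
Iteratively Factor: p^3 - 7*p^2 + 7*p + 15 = (p - 3)*(p^2 - 4*p - 5) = (p - 5)*(p - 3)*(p + 1)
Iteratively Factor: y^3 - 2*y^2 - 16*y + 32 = (y + 4)*(y^2 - 6*y + 8) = (y - 4)*(y + 4)*(y - 2)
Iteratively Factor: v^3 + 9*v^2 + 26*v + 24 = (v + 3)*(v^2 + 6*v + 8) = (v + 3)*(v + 4)*(v + 2)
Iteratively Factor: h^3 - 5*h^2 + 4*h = (h - 1)*(h^2 - 4*h) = (h - 4)*(h - 1)*(h)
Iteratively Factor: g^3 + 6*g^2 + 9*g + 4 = (g + 1)*(g^2 + 5*g + 4) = (g + 1)*(g + 4)*(g + 1)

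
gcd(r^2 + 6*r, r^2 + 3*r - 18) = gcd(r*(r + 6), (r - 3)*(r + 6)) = r + 6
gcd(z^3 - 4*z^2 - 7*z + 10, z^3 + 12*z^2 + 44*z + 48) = z + 2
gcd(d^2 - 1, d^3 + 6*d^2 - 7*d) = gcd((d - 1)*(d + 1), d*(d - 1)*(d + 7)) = d - 1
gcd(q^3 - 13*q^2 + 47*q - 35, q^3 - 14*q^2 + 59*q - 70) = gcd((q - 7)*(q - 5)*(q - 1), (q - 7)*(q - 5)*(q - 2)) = q^2 - 12*q + 35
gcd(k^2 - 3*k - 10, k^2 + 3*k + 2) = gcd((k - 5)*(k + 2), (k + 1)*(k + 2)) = k + 2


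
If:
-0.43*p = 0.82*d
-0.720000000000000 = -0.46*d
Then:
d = 1.57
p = -2.98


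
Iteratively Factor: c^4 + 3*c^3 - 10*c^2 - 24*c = (c)*(c^3 + 3*c^2 - 10*c - 24) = c*(c - 3)*(c^2 + 6*c + 8) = c*(c - 3)*(c + 2)*(c + 4)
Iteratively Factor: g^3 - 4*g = (g + 2)*(g^2 - 2*g) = g*(g + 2)*(g - 2)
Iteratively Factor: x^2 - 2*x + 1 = (x - 1)*(x - 1)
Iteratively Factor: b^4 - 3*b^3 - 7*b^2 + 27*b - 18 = (b - 2)*(b^3 - b^2 - 9*b + 9) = (b - 3)*(b - 2)*(b^2 + 2*b - 3) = (b - 3)*(b - 2)*(b - 1)*(b + 3)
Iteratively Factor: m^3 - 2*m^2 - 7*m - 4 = (m + 1)*(m^2 - 3*m - 4) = (m - 4)*(m + 1)*(m + 1)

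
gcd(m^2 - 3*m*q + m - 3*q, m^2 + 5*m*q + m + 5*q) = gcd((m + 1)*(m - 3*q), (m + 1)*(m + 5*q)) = m + 1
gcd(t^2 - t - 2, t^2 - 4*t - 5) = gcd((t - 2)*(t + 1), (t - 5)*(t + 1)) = t + 1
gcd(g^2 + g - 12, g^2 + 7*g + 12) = g + 4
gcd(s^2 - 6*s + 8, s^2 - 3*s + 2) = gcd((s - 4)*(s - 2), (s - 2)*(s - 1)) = s - 2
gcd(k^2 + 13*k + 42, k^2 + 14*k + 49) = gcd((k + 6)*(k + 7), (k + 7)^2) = k + 7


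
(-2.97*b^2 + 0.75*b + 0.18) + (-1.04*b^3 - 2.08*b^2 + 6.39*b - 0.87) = -1.04*b^3 - 5.05*b^2 + 7.14*b - 0.69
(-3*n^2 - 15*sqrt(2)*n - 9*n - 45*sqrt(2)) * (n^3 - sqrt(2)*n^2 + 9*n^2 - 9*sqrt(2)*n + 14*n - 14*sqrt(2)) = -3*n^5 - 36*n^4 - 12*sqrt(2)*n^4 - 144*sqrt(2)*n^3 - 93*n^3 - 492*sqrt(2)*n^2 + 234*n^2 - 504*sqrt(2)*n + 1230*n + 1260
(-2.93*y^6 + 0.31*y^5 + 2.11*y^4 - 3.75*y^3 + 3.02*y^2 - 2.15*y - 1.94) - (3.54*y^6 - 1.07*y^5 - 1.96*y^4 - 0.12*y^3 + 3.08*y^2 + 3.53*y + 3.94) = -6.47*y^6 + 1.38*y^5 + 4.07*y^4 - 3.63*y^3 - 0.0600000000000001*y^2 - 5.68*y - 5.88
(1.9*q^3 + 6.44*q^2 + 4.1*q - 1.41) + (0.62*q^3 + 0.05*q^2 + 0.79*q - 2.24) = 2.52*q^3 + 6.49*q^2 + 4.89*q - 3.65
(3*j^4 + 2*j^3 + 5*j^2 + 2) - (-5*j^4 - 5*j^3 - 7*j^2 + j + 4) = 8*j^4 + 7*j^3 + 12*j^2 - j - 2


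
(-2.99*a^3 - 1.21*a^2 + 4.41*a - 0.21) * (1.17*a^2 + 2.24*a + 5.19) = -3.4983*a^5 - 8.1133*a^4 - 13.0688*a^3 + 3.3528*a^2 + 22.4175*a - 1.0899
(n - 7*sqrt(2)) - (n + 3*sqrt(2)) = -10*sqrt(2)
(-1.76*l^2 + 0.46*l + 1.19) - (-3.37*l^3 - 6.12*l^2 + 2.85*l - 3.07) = 3.37*l^3 + 4.36*l^2 - 2.39*l + 4.26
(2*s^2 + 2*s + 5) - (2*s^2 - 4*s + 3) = 6*s + 2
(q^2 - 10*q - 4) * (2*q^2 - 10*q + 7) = 2*q^4 - 30*q^3 + 99*q^2 - 30*q - 28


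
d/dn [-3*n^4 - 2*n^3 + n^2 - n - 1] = -12*n^3 - 6*n^2 + 2*n - 1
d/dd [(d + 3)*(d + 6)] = 2*d + 9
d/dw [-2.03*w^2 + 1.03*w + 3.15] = 1.03 - 4.06*w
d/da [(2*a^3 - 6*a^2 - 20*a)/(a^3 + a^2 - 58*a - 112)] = 8*(a^2 - 28*a + 70)/(a^4 - 2*a^3 - 111*a^2 + 112*a + 3136)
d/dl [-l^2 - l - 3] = -2*l - 1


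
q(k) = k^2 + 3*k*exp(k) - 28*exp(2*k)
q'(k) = 3*k*exp(k) + 2*k - 56*exp(2*k) + 3*exp(k)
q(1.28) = -346.75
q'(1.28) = -697.24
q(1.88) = -1162.06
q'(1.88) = -2344.73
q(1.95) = -1338.35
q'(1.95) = -2700.43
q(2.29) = -2657.32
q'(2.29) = -5358.76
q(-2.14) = 3.44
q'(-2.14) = -5.46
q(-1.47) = -0.33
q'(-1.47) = -6.22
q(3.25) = -18361.95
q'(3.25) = -36912.60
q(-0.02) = -26.96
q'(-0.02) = -50.96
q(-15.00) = 225.00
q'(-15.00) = -30.00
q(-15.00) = 225.00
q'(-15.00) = -30.00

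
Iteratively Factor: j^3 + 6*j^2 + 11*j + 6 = (j + 1)*(j^2 + 5*j + 6) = (j + 1)*(j + 2)*(j + 3)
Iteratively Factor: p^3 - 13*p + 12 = (p - 1)*(p^2 + p - 12) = (p - 1)*(p + 4)*(p - 3)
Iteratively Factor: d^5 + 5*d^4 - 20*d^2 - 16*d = (d + 4)*(d^4 + d^3 - 4*d^2 - 4*d) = (d + 1)*(d + 4)*(d^3 - 4*d) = (d + 1)*(d + 2)*(d + 4)*(d^2 - 2*d) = d*(d + 1)*(d + 2)*(d + 4)*(d - 2)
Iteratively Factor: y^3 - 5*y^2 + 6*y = (y)*(y^2 - 5*y + 6) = y*(y - 2)*(y - 3)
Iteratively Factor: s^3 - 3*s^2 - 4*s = (s + 1)*(s^2 - 4*s) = s*(s + 1)*(s - 4)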